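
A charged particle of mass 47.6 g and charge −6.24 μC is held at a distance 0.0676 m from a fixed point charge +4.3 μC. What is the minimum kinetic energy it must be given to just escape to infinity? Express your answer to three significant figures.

To just escape, total mechanical energy must reach zero at infinity: ½mv²_min + U = 0, so ½mv²_min = −U = |kQq|/r.
|U| = |kQq|/r = (8.99×10⁹ N·m²/C²)(4.30×10⁻⁶)(6.24×10⁻⁶)/(0.0676) = 3.57 J.

3.57 J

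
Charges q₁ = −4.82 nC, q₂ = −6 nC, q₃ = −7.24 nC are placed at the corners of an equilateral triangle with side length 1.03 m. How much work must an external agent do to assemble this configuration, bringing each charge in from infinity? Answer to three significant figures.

The assembly work is the sum of pairwise potential energies, U = Σ_{i<j} kqᵢqⱼ/rᵢⱼ.
All three pair separations equal the side length, 1.03 m.
U = (2.52×10⁻⁷) + (3.05×10⁻⁷) + (3.79×10⁻⁷) = 9.36×10⁻⁷ J.

9.36×10⁻⁷ J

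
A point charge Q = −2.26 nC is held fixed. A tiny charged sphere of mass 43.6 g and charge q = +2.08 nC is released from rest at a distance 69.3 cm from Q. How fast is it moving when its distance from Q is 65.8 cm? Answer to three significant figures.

3.86×10⁻⁴ m/s

Only the electrostatic force acts, so mechanical energy is conserved: ½mv² = U₁ − U₂ = kQq(1/r₁ − 1/r₂).
U₁ − U₂ = (8.99×10⁹ N·m²/C²)(-2.26×10⁻⁹ C)(2.08×10⁻⁹ C)(1/0.693 − 1/0.658) = 3.24×10⁻⁹ J.
v = √(2·3.24×10⁻⁹/0.0436) = 3.86×10⁻⁴ m/s.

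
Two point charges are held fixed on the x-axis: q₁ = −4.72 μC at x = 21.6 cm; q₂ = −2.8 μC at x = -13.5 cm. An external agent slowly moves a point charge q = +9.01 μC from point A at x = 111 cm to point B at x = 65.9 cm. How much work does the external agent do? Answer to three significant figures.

-0.539 J

For quasistatic motion the external work equals the change in potential energy: W_ext = qΔV = q(V_B − V_A).
At A: distances to the source charges are 0.894 m, 1.25 m; V_A = Σ kqᵢ/rᵢ = -6.77×10⁴ V.
At B: distances to the source charges are 0.443 m, 0.794 m; V_B = Σ kqᵢ/rᵢ = -1.27×10⁵ V.
ΔV = V_B − V_A = -5.98×10⁴ V.
W_ext = qΔV = (9.01×10⁻⁶ C)(-5.98×10⁴ V) = -0.539 J.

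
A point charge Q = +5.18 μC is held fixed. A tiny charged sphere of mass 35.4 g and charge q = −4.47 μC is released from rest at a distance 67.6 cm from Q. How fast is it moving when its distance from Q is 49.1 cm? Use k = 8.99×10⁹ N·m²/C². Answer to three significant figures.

Only the electrostatic force acts, so mechanical energy is conserved: ½mv² = U₁ − U₂ = kQq(1/r₁ − 1/r₂).
U₁ − U₂ = (8.99×10⁹ N·m²/C²)(5.18×10⁻⁶ C)(-4.47×10⁻⁶ C)(1/0.676 − 1/0.491) = 0.116 J.
v = √(2·0.116/0.0354) = 2.56 m/s.

2.56 m/s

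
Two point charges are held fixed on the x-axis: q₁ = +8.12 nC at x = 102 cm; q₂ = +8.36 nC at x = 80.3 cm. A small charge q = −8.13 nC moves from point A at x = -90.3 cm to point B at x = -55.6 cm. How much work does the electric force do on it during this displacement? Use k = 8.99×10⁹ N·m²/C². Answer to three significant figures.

The work done by the electric force is W_field = −ΔU = −q(V_B − V_A) = q(V_A − V_B).
At A: distances to the source charges are 1.92 m, 1.71 m; V_A = Σ kqᵢ/rᵢ = 82.0 V.
At B: distances to the source charges are 1.58 m, 1.36 m; V_B = Σ kqᵢ/rᵢ = 102 V.
ΔV = V_B − V_A = 19.6 V.
W_field = −qΔV = −(-8.13×10⁻⁹ C)(19.6 V) = 1.59×10⁻⁷ J.

1.59×10⁻⁷ J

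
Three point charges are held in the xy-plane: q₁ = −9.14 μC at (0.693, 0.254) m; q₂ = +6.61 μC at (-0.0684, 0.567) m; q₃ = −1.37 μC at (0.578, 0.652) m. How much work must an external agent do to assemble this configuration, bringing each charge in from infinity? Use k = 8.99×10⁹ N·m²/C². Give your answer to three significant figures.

-0.513 J

The assembly work is the sum of pairwise potential energies, U = Σ_{i<j} kqᵢqⱼ/rᵢⱼ.
Pair separations: r₁₂ = 0.823 m, r₁₃ = 0.414 m, r₂₃ = 0.652 m.
U = (-0.660) + (0.272) + (-0.125) = -0.513 J.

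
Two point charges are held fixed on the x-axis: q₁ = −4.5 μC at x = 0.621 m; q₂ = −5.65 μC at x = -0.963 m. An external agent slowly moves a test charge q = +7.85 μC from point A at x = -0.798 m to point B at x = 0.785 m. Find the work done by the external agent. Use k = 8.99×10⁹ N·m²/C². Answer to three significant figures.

For quasistatic motion the external work equals the change in potential energy: W_ext = qΔV = q(V_B − V_A).
At A: distances to the source charges are 1.42 m, 0.165 m; V_A = Σ kqᵢ/rᵢ = -3.36×10⁵ V.
At B: distances to the source charges are 0.164 m, 1.75 m; V_B = Σ kqᵢ/rᵢ = -2.76×10⁵ V.
ΔV = V_B − V_A = 6.06×10⁴ V.
W_ext = qΔV = (7.85×10⁻⁶ C)(6.06×10⁴ V) = 0.476 J.

0.476 J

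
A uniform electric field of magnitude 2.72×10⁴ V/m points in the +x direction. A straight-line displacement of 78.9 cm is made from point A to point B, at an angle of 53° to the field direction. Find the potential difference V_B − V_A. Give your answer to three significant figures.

-1.29×10⁴ V

Only the component of displacement along E changes the potential: ΔV = −E·d·cosθ.
ΔV = −(2.72×10⁴ V/m)(0.789 m)cos53° = -1.29×10⁴ V.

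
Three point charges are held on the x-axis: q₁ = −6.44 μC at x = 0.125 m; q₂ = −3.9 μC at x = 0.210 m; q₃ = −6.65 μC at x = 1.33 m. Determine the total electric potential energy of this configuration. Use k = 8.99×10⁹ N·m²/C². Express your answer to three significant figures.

3.18 J

The assembly work is the sum of pairwise potential energies, U = Σ_{i<j} kqᵢqⱼ/rᵢⱼ.
Pair separations: r₁₂ = 0.0850 m, r₁₃ = 1.21 m, r₂₃ = 1.12 m.
U = (2.66) + (0.320) + (0.208) = 3.18 J.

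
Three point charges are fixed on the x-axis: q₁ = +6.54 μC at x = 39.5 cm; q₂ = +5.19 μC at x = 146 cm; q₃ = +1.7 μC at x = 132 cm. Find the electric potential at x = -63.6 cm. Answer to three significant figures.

Electric potential is a scalar, so the contributions from each charge add algebraically: V = Σ kqᵢ/rᵢ.
Distances from the field point to each charge: r₁ = 1.03 m, r₂ = 2.10 m, r₃ = 1.96 m.
V = k[(6.54×10⁻⁶)/(1.03) + (5.19×10⁻⁶)/(2.10) + (1.70×10⁻⁶)/(1.96)] = 8.71×10⁴ V.

8.71×10⁴ V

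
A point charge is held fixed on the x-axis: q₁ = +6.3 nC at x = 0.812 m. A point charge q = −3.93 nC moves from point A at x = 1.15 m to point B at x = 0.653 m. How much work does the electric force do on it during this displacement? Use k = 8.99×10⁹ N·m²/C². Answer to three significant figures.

7.41×10⁻⁷ J

The work done by the electric force is W_field = −ΔU = −q(V_B − V_A) = q(V_A − V_B).
At A: distance to the source charge is 0.338 m; V_A = kq₁/r = 168 V.
At B: distance to the source charge is 0.159 m; V_B = kq₁/r = 356 V.
ΔV = V_B − V_A = 189 V.
W_field = −qΔV = −(-3.93×10⁻⁹ C)(189 V) = 7.41×10⁻⁷ J.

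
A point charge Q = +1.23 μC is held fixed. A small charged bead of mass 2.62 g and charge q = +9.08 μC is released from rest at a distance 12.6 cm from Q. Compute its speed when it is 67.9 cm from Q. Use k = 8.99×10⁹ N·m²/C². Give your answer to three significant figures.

Only the electrostatic force acts, so mechanical energy is conserved: ½mv² = U₁ − U₂ = kQq(1/r₁ − 1/r₂).
U₁ − U₂ = (8.99×10⁹ N·m²/C²)(1.23×10⁻⁶ C)(9.08×10⁻⁶ C)(1/0.126 − 1/0.679) = 0.649 J.
v = √(2·0.649/2.62×10⁻³) = 22.3 m/s.

22.3 m/s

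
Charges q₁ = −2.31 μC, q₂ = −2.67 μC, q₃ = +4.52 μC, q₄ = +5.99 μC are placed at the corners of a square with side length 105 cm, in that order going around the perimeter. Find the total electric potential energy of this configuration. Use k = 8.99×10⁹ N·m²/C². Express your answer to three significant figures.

-0.0972 J

The work to assemble the configuration equals its total potential energy, U = Σ kqᵢqⱼ/rᵢⱼ over all pairs.
The four side pairs have separation 1.05 m and the two diagonal pairs 1.48 m.
Summing all 6 pair terms gives U = -0.0972 J.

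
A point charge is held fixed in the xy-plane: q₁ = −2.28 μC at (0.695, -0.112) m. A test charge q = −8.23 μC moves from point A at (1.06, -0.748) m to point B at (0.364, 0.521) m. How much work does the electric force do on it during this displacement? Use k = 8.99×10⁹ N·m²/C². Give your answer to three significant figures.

-6.11×10⁻³ J

The work done by the electric force is W_field = −ΔU = −q(V_B − V_A) = q(V_A − V_B).
At A: distance to the source charge is 0.733 m; V_A = kq₁/r = -2.80×10⁴ V.
At B: distance to the source charge is 0.714 m; V_B = kq₁/r = -2.87×10⁴ V.
ΔV = V_B − V_A = -743 V.
W_field = −qΔV = −(-8.23×10⁻⁶ C)(-743 V) = -6.11×10⁻³ J.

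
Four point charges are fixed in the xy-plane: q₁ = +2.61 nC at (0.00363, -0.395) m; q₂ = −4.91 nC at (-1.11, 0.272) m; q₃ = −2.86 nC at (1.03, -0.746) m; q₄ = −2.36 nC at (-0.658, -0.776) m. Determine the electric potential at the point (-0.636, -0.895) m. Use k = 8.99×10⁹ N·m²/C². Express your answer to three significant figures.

-197 V

Electric potential is a scalar, so the contributions from each charge add algebraically: V = Σ kqᵢ/rᵢ.
Distances from the field point to each charge: r₁ = 0.812 m, r₂ = 1.26 m, r₃ = 1.67 m, r₄ = 0.121 m.
V = k[(2.61×10⁻⁹)/(0.812) + (-4.91×10⁻⁹)/(1.26) + (-2.86×10⁻⁹)/(1.67) + (-2.36×10⁻⁹)/(0.121)] = -197 V.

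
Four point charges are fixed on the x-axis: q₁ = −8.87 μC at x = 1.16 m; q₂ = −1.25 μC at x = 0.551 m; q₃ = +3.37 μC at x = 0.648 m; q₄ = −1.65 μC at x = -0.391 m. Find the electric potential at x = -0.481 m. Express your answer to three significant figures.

The total potential is the scalar sum of each charge's contribution, V = Σ kqᵢ/rᵢ.
Distances from the field point to each charge: r₁ = 1.64 m, r₂ = 1.03 m, r₃ = 1.13 m, r₄ = 0.0900 m.
V = k[(-8.87×10⁻⁶)/(1.64) + (-1.25×10⁻⁶)/(1.03) + (3.37×10⁻⁶)/(1.13) + (-1.65×10⁻⁶)/(0.0900)] = -1.97×10⁵ V.

-1.97×10⁵ V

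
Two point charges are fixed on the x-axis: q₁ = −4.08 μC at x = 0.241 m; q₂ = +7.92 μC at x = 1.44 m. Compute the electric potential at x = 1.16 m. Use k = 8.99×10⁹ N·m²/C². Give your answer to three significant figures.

The total potential is the scalar sum of each charge's contribution, V = Σ kqᵢ/rᵢ.
Distances from the field point to each charge: r₁ = 0.919 m, r₂ = 0.280 m.
V = k[(-4.08×10⁻⁶)/(0.919) + (7.92×10⁻⁶)/(0.280)] = 2.14×10⁵ V.

2.14×10⁵ V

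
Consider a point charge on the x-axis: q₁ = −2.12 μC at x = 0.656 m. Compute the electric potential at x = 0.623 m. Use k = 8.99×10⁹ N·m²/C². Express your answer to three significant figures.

Electric potential is a scalar, so the contributions from each charge add algebraically: V = Σ kqᵢ/rᵢ.
V = k[(-2.12×10⁻⁶)/(0.0330)] = -5.78×10⁵ V.

-5.78×10⁵ V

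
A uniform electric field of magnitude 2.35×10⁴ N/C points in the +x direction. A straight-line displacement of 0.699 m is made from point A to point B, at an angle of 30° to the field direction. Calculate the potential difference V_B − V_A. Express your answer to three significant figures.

Only the component of displacement along E changes the potential: ΔV = −E·d·cosθ.
ΔV = −(2.35×10⁴ V/m)(0.699 m)cos30° = -1.42×10⁴ V.

-1.42×10⁴ V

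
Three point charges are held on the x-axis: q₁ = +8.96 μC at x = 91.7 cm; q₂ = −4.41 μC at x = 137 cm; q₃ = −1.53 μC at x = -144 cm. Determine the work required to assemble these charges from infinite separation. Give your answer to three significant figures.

-0.815 J

The assembly work is the sum of pairwise potential energies, U = Σ_{i<j} kqᵢqⱼ/rᵢⱼ.
Pair separations: r₁₂ = 0.453 m, r₁₃ = 2.36 m, r₂₃ = 2.81 m.
U = (-0.784) + (-0.0523) + (0.0216) = -0.815 J.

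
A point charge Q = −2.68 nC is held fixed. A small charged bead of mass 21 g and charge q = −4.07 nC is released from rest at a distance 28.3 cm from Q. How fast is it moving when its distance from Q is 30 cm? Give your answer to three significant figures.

Only the electrostatic force acts, so mechanical energy is conserved: ½mv² = U₁ − U₂ = kQq(1/r₁ − 1/r₂).
U₁ − U₂ = (8.99×10⁹ N·m²/C²)(-2.68×10⁻⁹ C)(-4.07×10⁻⁹ C)(1/0.283 − 1/0.300) = 1.96×10⁻⁸ J.
v = √(2·1.96×10⁻⁸/0.0210) = 1.37×10⁻³ m/s.

1.37×10⁻³ m/s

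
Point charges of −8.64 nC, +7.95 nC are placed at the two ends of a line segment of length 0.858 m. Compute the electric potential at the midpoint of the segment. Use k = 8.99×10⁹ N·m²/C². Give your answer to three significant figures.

-14.5 V

The total potential is the scalar sum of each charge's contribution, V = Σ kqᵢ/rᵢ.
Each charge is 0.429 m from the midpoint.
V = k[(-8.64×10⁻⁹)/(0.429) + (7.95×10⁻⁹)/(0.429)] = -14.5 V.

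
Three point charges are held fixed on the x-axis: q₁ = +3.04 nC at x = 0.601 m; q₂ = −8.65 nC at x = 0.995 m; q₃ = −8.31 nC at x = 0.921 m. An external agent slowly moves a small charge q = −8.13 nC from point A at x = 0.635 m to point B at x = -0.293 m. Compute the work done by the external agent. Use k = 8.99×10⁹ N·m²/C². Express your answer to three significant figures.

For quasistatic motion the external work equals the change in potential energy: W_ext = qΔV = q(V_B − V_A).
At A: distances to the source charges are 0.0340 m, 0.360 m, 0.286 m; V_A = Σ kqᵢ/rᵢ = 327 V.
At B: distances to the source charges are 0.894 m, 1.29 m, 1.21 m; V_B = Σ kqᵢ/rᵢ = -91.3 V.
ΔV = V_B − V_A = -418 V.
W_ext = qΔV = (-8.13×10⁻⁹ C)(-418 V) = 3.40×10⁻⁶ J.

3.40×10⁻⁶ J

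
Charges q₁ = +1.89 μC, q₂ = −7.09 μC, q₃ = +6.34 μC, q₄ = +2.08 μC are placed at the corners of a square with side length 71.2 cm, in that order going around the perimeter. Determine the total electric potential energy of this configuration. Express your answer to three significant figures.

-0.545 J

The assembly work is the sum of pairwise potential energies, U = Σ_{i<j} kqᵢqⱼ/rᵢⱼ.
The four side pairs have separation 0.712 m and the two diagonal pairs 1.01 m.
Summing all 6 pair terms gives U = -0.545 J.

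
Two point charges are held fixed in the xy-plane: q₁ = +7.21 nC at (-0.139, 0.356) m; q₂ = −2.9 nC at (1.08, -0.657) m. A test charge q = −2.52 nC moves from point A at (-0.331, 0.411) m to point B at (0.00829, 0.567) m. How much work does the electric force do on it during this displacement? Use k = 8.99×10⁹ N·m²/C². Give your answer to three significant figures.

The work done by the electric force is W_field = −ΔU = −q(V_B − V_A) = q(V_A − V_B).
At A: distances to the source charges are 0.200 m, 1.77 m; V_A = Σ kqᵢ/rᵢ = 310 V.
At B: distances to the source charges are 0.257 m, 1.63 m; V_B = Σ kqᵢ/rᵢ = 236 V.
ΔV = V_B − V_A = -73.9 V.
W_field = −qΔV = −(-2.52×10⁻⁹ C)(-73.9 V) = -1.86×10⁻⁷ J.

-1.86×10⁻⁷ J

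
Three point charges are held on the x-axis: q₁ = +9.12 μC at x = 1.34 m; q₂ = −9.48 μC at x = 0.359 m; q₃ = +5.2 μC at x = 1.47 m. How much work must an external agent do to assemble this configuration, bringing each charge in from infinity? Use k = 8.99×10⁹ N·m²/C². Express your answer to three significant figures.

2.09 J

The work to assemble the configuration equals its total potential energy, U = Σ kqᵢqⱼ/rᵢⱼ over all pairs.
Pair separations: r₁₂ = 0.981 m, r₁₃ = 0.130 m, r₂₃ = 1.11 m.
U = (-0.792) + (3.28) + (-0.399) = 2.09 J.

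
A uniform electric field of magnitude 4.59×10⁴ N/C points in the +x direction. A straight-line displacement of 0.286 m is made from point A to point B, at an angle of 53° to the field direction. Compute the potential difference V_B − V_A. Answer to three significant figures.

Only the component of displacement along E changes the potential: ΔV = −E·d·cosθ.
ΔV = −(4.59×10⁴ V/m)(0.286 m)cos53° = -7900 V.

-7900 V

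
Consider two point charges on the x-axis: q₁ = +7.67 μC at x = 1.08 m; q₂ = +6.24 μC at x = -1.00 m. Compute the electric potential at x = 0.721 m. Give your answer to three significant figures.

Electric potential is a scalar, so the contributions from each charge add algebraically: V = Σ kqᵢ/rᵢ.
Distances from the field point to each charge: r₁ = 0.359 m, r₂ = 1.72 m.
V = k[(7.67×10⁻⁶)/(0.359) + (6.24×10⁻⁶)/(1.72)] = 2.25×10⁵ V.

2.25×10⁵ V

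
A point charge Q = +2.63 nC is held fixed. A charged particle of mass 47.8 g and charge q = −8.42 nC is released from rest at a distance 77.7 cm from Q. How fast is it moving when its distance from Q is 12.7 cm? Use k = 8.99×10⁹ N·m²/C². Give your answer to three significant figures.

Only the electrostatic force acts, so mechanical energy is conserved: ½mv² = U₁ − U₂ = kQq(1/r₁ − 1/r₂).
U₁ − U₂ = (8.99×10⁹ N·m²/C²)(2.63×10⁻⁹ C)(-8.42×10⁻⁹ C)(1/0.777 − 1/0.127) = 1.31×10⁻⁶ J.
v = √(2·1.31×10⁻⁶/0.0478) = 7.41×10⁻³ m/s.

7.41×10⁻³ m/s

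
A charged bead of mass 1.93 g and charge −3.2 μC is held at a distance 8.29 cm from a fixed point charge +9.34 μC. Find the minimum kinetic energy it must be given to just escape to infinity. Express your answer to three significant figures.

3.24 J

To just escape, total mechanical energy must reach zero at infinity: ½mv²_min + U = 0, so ½mv²_min = −U = |kQq|/r.
|U| = |kQq|/r = (8.99×10⁹ N·m²/C²)(9.34×10⁻⁶)(3.20×10⁻⁶)/(0.0829) = 3.24 J.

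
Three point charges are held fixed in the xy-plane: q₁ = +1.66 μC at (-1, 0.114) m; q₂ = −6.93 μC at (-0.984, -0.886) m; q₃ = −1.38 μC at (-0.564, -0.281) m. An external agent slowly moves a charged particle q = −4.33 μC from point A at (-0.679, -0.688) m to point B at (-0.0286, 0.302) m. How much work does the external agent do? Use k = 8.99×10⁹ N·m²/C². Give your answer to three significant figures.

For quasistatic motion the external work equals the change in potential energy: W_ext = qΔV = q(V_B − V_A).
At A: distances to the source charges are 0.864 m, 0.364 m, 0.423 m; V_A = Σ kqᵢ/rᵢ = -1.83×10⁵ V.
At B: distances to the source charges are 0.989 m, 1.52 m, 0.792 m; V_B = Σ kqᵢ/rᵢ = -4.15×10⁴ V.
ΔV = V_B − V_A = 1.42×10⁵ V.
W_ext = qΔV = (-4.33×10⁻⁶ C)(1.42×10⁵ V) = -0.615 J.

-0.615 J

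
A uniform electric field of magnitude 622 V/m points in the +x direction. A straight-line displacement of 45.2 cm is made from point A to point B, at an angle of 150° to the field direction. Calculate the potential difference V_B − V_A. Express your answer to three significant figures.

243 V

Only the component of displacement along E changes the potential: ΔV = −E·d·cosθ.
ΔV = −(622 V/m)(0.452 m)cos150° = 243 V.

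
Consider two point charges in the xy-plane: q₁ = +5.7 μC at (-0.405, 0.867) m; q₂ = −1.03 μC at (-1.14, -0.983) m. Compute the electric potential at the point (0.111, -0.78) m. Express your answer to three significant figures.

Electric potential is a scalar, so the contributions from each charge add algebraically: V = Σ kqᵢ/rᵢ.
Distances from the field point to each charge: r₁ = 1.73 m, r₂ = 1.27 m.
V = k[(5.70×10⁻⁶)/(1.73) + (-1.03×10⁻⁶)/(1.27)] = 2.24×10⁴ V.

2.24×10⁴ V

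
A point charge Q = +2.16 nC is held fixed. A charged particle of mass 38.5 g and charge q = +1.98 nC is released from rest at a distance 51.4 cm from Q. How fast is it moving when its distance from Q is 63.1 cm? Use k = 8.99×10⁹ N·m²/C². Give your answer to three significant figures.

Only the electrostatic force acts, so mechanical energy is conserved: ½mv² = U₁ − U₂ = kQq(1/r₁ − 1/r₂).
U₁ − U₂ = (8.99×10⁹ N·m²/C²)(2.16×10⁻⁹ C)(1.98×10⁻⁹ C)(1/0.514 − 1/0.631) = 1.39×10⁻⁸ J.
v = √(2·1.39×10⁻⁸/0.0385) = 8.49×10⁻⁴ m/s.

8.49×10⁻⁴ m/s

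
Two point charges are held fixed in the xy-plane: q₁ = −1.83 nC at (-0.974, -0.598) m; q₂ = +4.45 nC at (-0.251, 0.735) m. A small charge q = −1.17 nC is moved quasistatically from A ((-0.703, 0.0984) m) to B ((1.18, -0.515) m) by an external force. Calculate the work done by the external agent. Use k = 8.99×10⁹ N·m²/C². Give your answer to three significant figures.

For quasistatic motion the external work equals the change in potential energy: W_ext = qΔV = q(V_B − V_A).
At A: distances to the source charges are 0.747 m, 0.781 m; V_A = Σ kqᵢ/rᵢ = 29.2 V.
At B: distances to the source charges are 2.16 m, 1.90 m; V_B = Σ kqᵢ/rᵢ = 13.4 V.
ΔV = V_B − V_A = -15.8 V.
W_ext = qΔV = (-1.17×10⁻⁹ C)(-15.8 V) = 1.85×10⁻⁸ J.

1.85×10⁻⁸ J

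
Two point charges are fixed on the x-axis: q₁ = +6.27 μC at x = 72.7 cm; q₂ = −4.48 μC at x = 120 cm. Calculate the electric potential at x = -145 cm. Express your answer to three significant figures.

Electric potential is a scalar, so the contributions from each charge add algebraically: V = Σ kqᵢ/rᵢ.
Distances from the field point to each charge: r₁ = 2.18 m, r₂ = 2.65 m.
V = k[(6.27×10⁻⁶)/(2.18) + (-4.48×10⁻⁶)/(2.65)] = 1.07×10⁴ V.

1.07×10⁴ V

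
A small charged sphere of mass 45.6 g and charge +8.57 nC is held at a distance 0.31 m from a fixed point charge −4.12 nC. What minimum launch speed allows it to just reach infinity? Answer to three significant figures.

To just escape, total mechanical energy must reach zero at infinity: ½mv²_min + U = 0, so ½mv²_min = −U = |kQq|/r.
|U| = |kQq|/r = (8.99×10⁹ N·m²/C²)(4.12×10⁻⁹)(8.57×10⁻⁹)/(0.310) = 1.02×10⁻⁶ J.
v_min = √(2|U|/m) = √(2·1.02×10⁻⁶/0.0456) = 6.70×10⁻³ m/s.

6.70×10⁻³ m/s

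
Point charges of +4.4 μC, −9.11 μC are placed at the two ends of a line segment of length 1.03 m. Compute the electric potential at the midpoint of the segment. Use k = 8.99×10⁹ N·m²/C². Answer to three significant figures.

The total potential is the scalar sum of each charge's contribution, V = Σ kqᵢ/rᵢ.
Each charge is 0.515 m from the midpoint.
V = k[(4.40×10⁻⁶)/(0.515) + (-9.11×10⁻⁶)/(0.515)] = -8.22×10⁴ V.

-8.22×10⁴ V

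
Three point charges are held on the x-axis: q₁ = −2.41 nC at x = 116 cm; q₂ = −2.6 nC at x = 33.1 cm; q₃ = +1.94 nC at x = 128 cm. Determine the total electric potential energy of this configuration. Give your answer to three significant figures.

-3.30×10⁻⁷ J

The assembly work is the sum of pairwise potential energies, U = Σ_{i<j} kqᵢqⱼ/rᵢⱼ.
Pair separations: r₁₂ = 0.829 m, r₁₃ = 0.120 m, r₂₃ = 0.949 m.
U = (6.80×10⁻⁸) + (-3.50×10⁻⁷) + (-4.78×10⁻⁸) = -3.30×10⁻⁷ J.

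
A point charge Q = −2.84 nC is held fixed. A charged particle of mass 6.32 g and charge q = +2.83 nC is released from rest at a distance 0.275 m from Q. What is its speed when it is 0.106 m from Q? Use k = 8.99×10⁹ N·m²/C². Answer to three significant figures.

0.0115 m/s

Only the electrostatic force acts, so mechanical energy is conserved: ½mv² = U₁ − U₂ = kQq(1/r₁ − 1/r₂).
U₁ − U₂ = (8.99×10⁹ N·m²/C²)(-2.84×10⁻⁹ C)(2.83×10⁻⁹ C)(1/0.275 − 1/0.106) = 4.19×10⁻⁷ J.
v = √(2·4.19×10⁻⁷/6.32×10⁻³) = 0.0115 m/s.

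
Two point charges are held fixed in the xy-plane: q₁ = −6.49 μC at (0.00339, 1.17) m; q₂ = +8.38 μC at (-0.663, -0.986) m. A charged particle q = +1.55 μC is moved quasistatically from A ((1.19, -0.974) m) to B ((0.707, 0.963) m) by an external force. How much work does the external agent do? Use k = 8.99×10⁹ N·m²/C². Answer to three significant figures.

-0.100 J

For quasistatic motion the external work equals the change in potential energy: W_ext = qΔV = q(V_B − V_A).
At A: distances to the source charges are 2.45 m, 1.85 m; V_A = Σ kqᵢ/rᵢ = 1.68×10⁴ V.
At B: distances to the source charges are 0.733 m, 2.38 m; V_B = Σ kqᵢ/rᵢ = -4.79×10⁴ V.
ΔV = V_B − V_A = -6.48×10⁴ V.
W_ext = qΔV = (1.55×10⁻⁶ C)(-6.48×10⁴ V) = -0.100 J.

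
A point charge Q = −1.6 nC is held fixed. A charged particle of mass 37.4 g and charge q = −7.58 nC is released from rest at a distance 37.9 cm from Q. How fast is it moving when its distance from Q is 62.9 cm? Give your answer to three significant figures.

Only the electrostatic force acts, so mechanical energy is conserved: ½mv² = U₁ − U₂ = kQq(1/r₁ − 1/r₂).
U₁ − U₂ = (8.99×10⁹ N·m²/C²)(-1.60×10⁻⁹ C)(-7.58×10⁻⁹ C)(1/0.379 − 1/0.629) = 1.14×10⁻⁷ J.
v = √(2·1.14×10⁻⁷/0.0374) = 2.47×10⁻³ m/s.

2.47×10⁻³ m/s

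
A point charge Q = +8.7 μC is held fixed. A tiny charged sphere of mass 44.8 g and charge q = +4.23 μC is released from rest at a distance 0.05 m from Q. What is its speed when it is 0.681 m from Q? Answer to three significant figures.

Only the electrostatic force acts, so mechanical energy is conserved: ½mv² = U₁ − U₂ = kQq(1/r₁ − 1/r₂).
U₁ − U₂ = (8.99×10⁹ N·m²/C²)(8.70×10⁻⁶ C)(4.23×10⁻⁶ C)(1/0.0500 − 1/0.681) = 6.13 J.
v = √(2·6.13/0.0448) = 16.5 m/s.

16.5 m/s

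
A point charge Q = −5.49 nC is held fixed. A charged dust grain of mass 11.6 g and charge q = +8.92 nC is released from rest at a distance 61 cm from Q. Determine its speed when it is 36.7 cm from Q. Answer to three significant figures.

Only the electrostatic force acts, so mechanical energy is conserved: ½mv² = U₁ − U₂ = kQq(1/r₁ − 1/r₂).
U₁ − U₂ = (8.99×10⁹ N·m²/C²)(-5.49×10⁻⁹ C)(8.92×10⁻⁹ C)(1/0.610 − 1/0.367) = 4.78×10⁻⁷ J.
v = √(2·4.78×10⁻⁷/0.0116) = 9.08×10⁻³ m/s.

9.08×10⁻³ m/s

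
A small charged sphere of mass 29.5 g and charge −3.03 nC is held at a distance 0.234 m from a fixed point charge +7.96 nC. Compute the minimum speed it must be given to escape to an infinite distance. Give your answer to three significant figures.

7.93×10⁻³ m/s

To just escape, total mechanical energy must reach zero at infinity: ½mv²_min + U = 0, so ½mv²_min = −U = |kQq|/r.
|U| = |kQq|/r = (8.99×10⁹ N·m²/C²)(7.96×10⁻⁹)(3.03×10⁻⁹)/(0.234) = 9.27×10⁻⁷ J.
v_min = √(2|U|/m) = √(2·9.27×10⁻⁷/0.0295) = 7.93×10⁻³ m/s.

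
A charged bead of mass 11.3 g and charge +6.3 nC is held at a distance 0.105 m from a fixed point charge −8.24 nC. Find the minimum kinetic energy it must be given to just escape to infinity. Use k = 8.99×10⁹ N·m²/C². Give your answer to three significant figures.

To just escape, total mechanical energy must reach zero at infinity: ½mv²_min + U = 0, so ½mv²_min = −U = |kQq|/r.
|U| = |kQq|/r = (8.99×10⁹ N·m²/C²)(8.24×10⁻⁹)(6.30×10⁻⁹)/(0.105) = 4.44×10⁻⁶ J.

4.44×10⁻⁶ J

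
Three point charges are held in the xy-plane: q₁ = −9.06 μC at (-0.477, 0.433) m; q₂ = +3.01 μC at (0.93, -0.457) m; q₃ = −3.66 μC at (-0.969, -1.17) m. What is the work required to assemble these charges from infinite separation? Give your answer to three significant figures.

-0.0183 J

The assembly work is the sum of pairwise potential energies, U = Σ_{i<j} kqᵢqⱼ/rᵢⱼ.
Pair separations: r₁₂ = 1.66 m, r₁₃ = 1.68 m, r₂₃ = 2.03 m.
U = (-0.147) + (0.178) + (-0.0488) = -0.0183 J.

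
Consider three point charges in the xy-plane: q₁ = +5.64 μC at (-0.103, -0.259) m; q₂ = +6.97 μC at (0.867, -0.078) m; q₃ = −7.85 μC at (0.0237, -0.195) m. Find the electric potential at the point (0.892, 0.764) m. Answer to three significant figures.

5.54×10⁴ V

Electric potential is a scalar, so the contributions from each charge add algebraically: V = Σ kqᵢ/rᵢ.
Distances from the field point to each charge: r₁ = 1.43 m, r₂ = 0.842 m, r₃ = 1.29 m.
V = k[(5.64×10⁻⁶)/(1.43) + (6.97×10⁻⁶)/(0.842) + (-7.85×10⁻⁶)/(1.29)] = 5.54×10⁴ V.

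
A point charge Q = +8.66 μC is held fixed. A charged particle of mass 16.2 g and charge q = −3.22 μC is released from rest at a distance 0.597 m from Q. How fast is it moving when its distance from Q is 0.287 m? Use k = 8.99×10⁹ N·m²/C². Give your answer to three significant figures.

7.48 m/s

Only the electrostatic force acts, so mechanical energy is conserved: ½mv² = U₁ − U₂ = kQq(1/r₁ − 1/r₂).
U₁ − U₂ = (8.99×10⁹ N·m²/C²)(8.66×10⁻⁶ C)(-3.22×10⁻⁶ C)(1/0.597 − 1/0.287) = 0.454 J.
v = √(2·0.454/0.0162) = 7.48 m/s.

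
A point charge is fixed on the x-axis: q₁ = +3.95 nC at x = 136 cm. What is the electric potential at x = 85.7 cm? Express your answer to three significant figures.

Electric potential is a scalar, so the contributions from each charge add algebraically: V = Σ kqᵢ/rᵢ.
V = k[(3.95×10⁻⁹)/(0.503)] = 70.6 V.

70.6 V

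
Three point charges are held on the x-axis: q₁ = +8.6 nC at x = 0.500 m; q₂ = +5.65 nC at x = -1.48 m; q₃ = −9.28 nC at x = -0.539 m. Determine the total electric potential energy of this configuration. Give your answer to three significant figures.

The work to assemble the configuration equals its total potential energy, U = Σ kqᵢqⱼ/rᵢⱼ over all pairs.
Pair separations: r₁₂ = 1.98 m, r₁₃ = 1.04 m, r₂₃ = 0.941 m.
U = (2.21×10⁻⁷) + (-6.91×10⁻⁷) + (-5.01×10⁻⁷) = -9.71×10⁻⁷ J.

-9.71×10⁻⁷ J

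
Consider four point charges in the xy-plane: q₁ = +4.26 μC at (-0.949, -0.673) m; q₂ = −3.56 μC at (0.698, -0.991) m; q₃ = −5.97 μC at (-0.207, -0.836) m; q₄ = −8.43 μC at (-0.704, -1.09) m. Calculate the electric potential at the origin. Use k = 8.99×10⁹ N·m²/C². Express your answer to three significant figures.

Electric potential is a scalar, so the contributions from each charge add algebraically: V = Σ kqᵢ/rᵢ.
Distances from the field point to each charge: r₁ = 1.16 m, r₂ = 1.21 m, r₃ = 0.861 m, r₄ = 1.30 m.
V = k[(4.26×10⁻⁶)/(1.16) + (-3.56×10⁻⁶)/(1.21) + (-5.97×10⁻⁶)/(0.861) + (-8.43×10⁻⁶)/(1.30)] = -1.14×10⁵ V.

-1.14×10⁵ V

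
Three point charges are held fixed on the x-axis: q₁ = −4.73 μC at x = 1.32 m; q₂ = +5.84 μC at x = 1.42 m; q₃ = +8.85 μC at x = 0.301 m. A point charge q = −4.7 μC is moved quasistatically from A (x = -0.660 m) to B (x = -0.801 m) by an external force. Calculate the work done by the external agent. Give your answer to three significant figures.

0.0506 J

For quasistatic motion the external work equals the change in potential energy: W_ext = qΔV = q(V_B − V_A).
At A: distances to the source charges are 1.98 m, 2.08 m, 0.961 m; V_A = Σ kqᵢ/rᵢ = 8.66×10⁴ V.
At B: distances to the source charges are 2.12 m, 2.22 m, 1.10 m; V_B = Σ kqᵢ/rᵢ = 7.58×10⁴ V.
ΔV = V_B − V_A = -1.08×10⁴ V.
W_ext = qΔV = (-4.70×10⁻⁶ C)(-1.08×10⁴ V) = 0.0506 J.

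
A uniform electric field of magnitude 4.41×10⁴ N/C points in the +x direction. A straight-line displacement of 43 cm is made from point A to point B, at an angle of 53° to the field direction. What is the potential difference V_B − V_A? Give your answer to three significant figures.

-1.14×10⁴ V

Only the component of displacement along E changes the potential: ΔV = −E·d·cosθ.
ΔV = −(4.41×10⁴ V/m)(0.430 m)cos53° = -1.14×10⁴ V.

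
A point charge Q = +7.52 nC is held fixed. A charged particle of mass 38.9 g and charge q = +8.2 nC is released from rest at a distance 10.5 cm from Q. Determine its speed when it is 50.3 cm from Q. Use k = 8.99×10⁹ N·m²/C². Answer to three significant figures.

Only the electrostatic force acts, so mechanical energy is conserved: ½mv² = U₁ − U₂ = kQq(1/r₁ − 1/r₂).
U₁ − U₂ = (8.99×10⁹ N·m²/C²)(7.52×10⁻⁹ C)(8.20×10⁻⁹ C)(1/0.105 − 1/0.503) = 4.18×10⁻⁶ J.
v = √(2·4.18×10⁻⁶/0.0389) = 0.0147 m/s.

0.0147 m/s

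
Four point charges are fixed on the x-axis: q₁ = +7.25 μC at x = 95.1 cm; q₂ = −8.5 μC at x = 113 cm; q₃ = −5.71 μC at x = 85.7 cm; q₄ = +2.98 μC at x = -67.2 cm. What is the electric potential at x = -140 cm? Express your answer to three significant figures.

The total potential is the scalar sum of each charge's contribution, V = Σ kqᵢ/rᵢ.
Distances from the field point to each charge: r₁ = 2.35 m, r₂ = 2.53 m, r₃ = 2.26 m, r₄ = 0.728 m.
V = k[(7.25×10⁻⁶)/(2.35) + (-8.50×10⁻⁶)/(2.53) + (-5.71×10⁻⁶)/(2.26) + (2.98×10⁻⁶)/(0.728)] = 1.16×10⁴ V.

1.16×10⁴ V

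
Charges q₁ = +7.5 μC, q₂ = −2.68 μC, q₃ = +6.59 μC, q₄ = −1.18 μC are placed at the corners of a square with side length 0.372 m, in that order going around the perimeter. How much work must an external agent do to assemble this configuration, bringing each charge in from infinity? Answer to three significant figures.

The assembly work is the sum of pairwise potential energies, U = Σ_{i<j} kqᵢqⱼ/rᵢⱼ.
The four side pairs have separation 0.372 m and the two diagonal pairs 0.526 m.
Summing all 6 pair terms gives U = -0.416 J.

-0.416 J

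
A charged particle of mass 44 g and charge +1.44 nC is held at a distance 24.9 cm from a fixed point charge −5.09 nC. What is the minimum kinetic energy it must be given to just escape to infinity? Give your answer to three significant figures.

2.65×10⁻⁷ J

To just escape, total mechanical energy must reach zero at infinity: ½mv²_min + U = 0, so ½mv²_min = −U = |kQq|/r.
|U| = |kQq|/r = (8.99×10⁹ N·m²/C²)(5.09×10⁻⁹)(1.44×10⁻⁹)/(0.249) = 2.65×10⁻⁷ J.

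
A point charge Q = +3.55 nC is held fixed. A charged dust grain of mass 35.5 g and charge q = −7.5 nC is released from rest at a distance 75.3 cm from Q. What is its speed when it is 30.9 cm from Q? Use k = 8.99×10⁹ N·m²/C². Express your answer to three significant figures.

Only the electrostatic force acts, so mechanical energy is conserved: ½mv² = U₁ − U₂ = kQq(1/r₁ − 1/r₂).
U₁ − U₂ = (8.99×10⁹ N·m²/C²)(3.55×10⁻⁹ C)(-7.50×10⁻⁹ C)(1/0.753 − 1/0.309) = 4.57×10⁻⁷ J.
v = √(2·4.57×10⁻⁷/0.0355) = 5.07×10⁻³ m/s.

5.07×10⁻³ m/s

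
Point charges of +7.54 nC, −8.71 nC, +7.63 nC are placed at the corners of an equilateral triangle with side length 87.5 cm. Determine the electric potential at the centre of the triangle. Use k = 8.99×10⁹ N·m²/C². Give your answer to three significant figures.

115 V

Electric potential is a scalar, so the contributions from each charge add algebraically: V = Σ kqᵢ/rᵢ.
The distance from each vertex to the centroid is a/√3 = 0.505 m.
V = k[(7.54×10⁻⁹)/(0.505) + (-8.71×10⁻⁹)/(0.505) + (7.63×10⁻⁹)/(0.505)] = 115 V.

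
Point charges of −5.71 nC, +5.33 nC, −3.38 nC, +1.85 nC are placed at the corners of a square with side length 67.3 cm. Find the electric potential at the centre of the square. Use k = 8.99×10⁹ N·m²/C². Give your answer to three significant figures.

-36.1 V

Electric potential is a scalar, so the contributions from each charge add algebraically: V = Σ kqᵢ/rᵢ.
The distance from each corner to the centre is a√2/2 = 0.476 m.
V = k[(-5.71×10⁻⁹)/(0.476) + (5.33×10⁻⁹)/(0.476) + (-3.38×10⁻⁹)/(0.476) + (1.85×10⁻⁹)/(0.476)] = -36.1 V.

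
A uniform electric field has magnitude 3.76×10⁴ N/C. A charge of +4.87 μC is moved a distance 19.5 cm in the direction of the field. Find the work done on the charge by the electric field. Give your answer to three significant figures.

0.0357 J

The potential change for a displacement 19.5 cm in the direction of the field is ΔV = −Ed = -7330 V.
W_field = −qΔV = 0.0357 J.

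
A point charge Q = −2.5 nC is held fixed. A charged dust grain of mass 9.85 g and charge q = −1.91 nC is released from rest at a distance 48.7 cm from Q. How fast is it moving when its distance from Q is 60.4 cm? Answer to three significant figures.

Only the electrostatic force acts, so mechanical energy is conserved: ½mv² = U₁ − U₂ = kQq(1/r₁ − 1/r₂).
U₁ − U₂ = (8.99×10⁹ N·m²/C²)(-2.50×10⁻⁹ C)(-1.91×10⁻⁹ C)(1/0.487 − 1/0.604) = 1.71×10⁻⁸ J.
v = √(2·1.71×10⁻⁸/9.85×10⁻³) = 1.86×10⁻³ m/s.

1.86×10⁻³ m/s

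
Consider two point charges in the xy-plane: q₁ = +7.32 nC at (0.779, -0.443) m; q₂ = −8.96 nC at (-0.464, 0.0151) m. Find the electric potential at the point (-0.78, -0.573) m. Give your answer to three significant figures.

The total potential is the scalar sum of each charge's contribution, V = Σ kqᵢ/rᵢ.
Distances from the field point to each charge: r₁ = 1.56 m, r₂ = 0.668 m.
V = k[(7.32×10⁻⁹)/(1.56) + (-8.96×10⁻⁹)/(0.668)] = -78.6 V.

-78.6 V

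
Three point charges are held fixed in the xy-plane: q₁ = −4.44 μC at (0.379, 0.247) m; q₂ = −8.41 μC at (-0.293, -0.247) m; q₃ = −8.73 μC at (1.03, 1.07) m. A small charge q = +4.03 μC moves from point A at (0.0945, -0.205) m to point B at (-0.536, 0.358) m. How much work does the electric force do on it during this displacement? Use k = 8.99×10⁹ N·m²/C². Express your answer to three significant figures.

The work done by the electric force is W_field = −ΔU = −q(V_B − V_A) = q(V_A − V_B).
At A: distances to the source charges are 0.534 m, 0.390 m, 1.58 m; V_A = Σ kqᵢ/rᵢ = -3.18×10⁵ V.
At B: distances to the source charges are 0.922 m, 0.652 m, 1.72 m; V_B = Σ kqᵢ/rᵢ = -2.05×10⁵ V.
ΔV = V_B − V_A = 1.13×10⁵ V.
W_field = −qΔV = −(4.03×10⁻⁶ C)(1.13×10⁵ V) = -0.457 J.

-0.457 J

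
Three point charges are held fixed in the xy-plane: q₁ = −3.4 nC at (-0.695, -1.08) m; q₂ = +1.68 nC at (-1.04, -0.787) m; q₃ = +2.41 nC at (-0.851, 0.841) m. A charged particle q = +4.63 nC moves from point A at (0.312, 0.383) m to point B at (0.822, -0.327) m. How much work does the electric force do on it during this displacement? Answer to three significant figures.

The work done by the electric force is W_field = −ΔU = −q(V_B − V_A) = q(V_A − V_B).
At A: distances to the source charges are 1.78 m, 1.79 m, 1.25 m; V_A = Σ kqᵢ/rᵢ = 8.57 V.
At B: distances to the source charges are 1.69 m, 1.92 m, 2.04 m; V_B = Σ kqᵢ/rᵢ = 0.445 V.
ΔV = V_B − V_A = -8.13 V.
W_field = −qΔV = −(4.63×10⁻⁹ C)(-8.13 V) = 3.76×10⁻⁸ J.

3.76×10⁻⁸ J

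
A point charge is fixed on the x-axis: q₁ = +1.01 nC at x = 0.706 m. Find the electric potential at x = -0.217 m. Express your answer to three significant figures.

Electric potential is a scalar, so the contributions from each charge add algebraically: V = Σ kqᵢ/rᵢ.
V = k[(1.01×10⁻⁹)/(0.923)] = 9.84 V.

9.84 V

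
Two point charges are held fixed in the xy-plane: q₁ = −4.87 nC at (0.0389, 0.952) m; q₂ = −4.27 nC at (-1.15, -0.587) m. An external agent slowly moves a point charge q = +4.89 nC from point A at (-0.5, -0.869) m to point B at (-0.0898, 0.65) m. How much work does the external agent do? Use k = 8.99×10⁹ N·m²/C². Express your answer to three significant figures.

For quasistatic motion the external work equals the change in potential energy: W_ext = qΔV = q(V_B − V_A).
At A: distances to the source charges are 1.90 m, 0.709 m; V_A = Σ kqᵢ/rᵢ = -77.2 V.
At B: distances to the source charges are 0.328 m, 1.63 m; V_B = Σ kqᵢ/rᵢ = -157 V.
ΔV = V_B − V_A = -79.7 V.
W_ext = qΔV = (4.89×10⁻⁹ C)(-79.7 V) = -3.90×10⁻⁷ J.

-3.90×10⁻⁷ J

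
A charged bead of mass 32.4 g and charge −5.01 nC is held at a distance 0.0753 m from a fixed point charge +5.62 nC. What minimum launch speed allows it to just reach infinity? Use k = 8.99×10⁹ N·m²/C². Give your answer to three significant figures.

To just escape, total mechanical energy must reach zero at infinity: ½mv²_min + U = 0, so ½mv²_min = −U = |kQq|/r.
|U| = |kQq|/r = (8.99×10⁹ N·m²/C²)(5.62×10⁻⁹)(5.01×10⁻⁹)/(0.0753) = 3.36×10⁻⁶ J.
v_min = √(2|U|/m) = √(2·3.36×10⁻⁶/0.0324) = 0.0144 m/s.

0.0144 m/s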